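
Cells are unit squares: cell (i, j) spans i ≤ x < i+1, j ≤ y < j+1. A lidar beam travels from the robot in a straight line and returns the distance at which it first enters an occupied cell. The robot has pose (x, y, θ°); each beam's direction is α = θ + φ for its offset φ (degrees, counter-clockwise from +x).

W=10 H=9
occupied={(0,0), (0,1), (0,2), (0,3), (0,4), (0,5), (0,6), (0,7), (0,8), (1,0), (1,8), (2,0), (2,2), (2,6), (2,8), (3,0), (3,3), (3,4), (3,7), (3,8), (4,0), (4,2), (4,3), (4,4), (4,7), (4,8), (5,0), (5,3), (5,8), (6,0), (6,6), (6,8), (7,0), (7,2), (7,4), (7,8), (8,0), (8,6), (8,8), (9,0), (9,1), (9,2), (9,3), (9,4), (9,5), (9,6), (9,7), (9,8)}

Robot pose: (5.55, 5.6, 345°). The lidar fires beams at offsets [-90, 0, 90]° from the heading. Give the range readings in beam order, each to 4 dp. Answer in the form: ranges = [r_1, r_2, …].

beam 1: φ=-90°, α=255°
  dir = (cos 255°, sin 255°) = (-0.2588, -0.9659); from cell (5,5)
  next x-line at t=2.1250, next y-line at t=0.6212; Δt_x=3.8637, Δt_y=1.0353
    y: enter (5,4) at t=0.6212
    y: enter (5,3) at t=1.6564 ← occupied
  → r_1 = 1.6564
beam 2: φ=0°, α=345°
  dir = (cos 345°, sin 345°) = (0.9659, -0.2588); from cell (5,5)
  next x-line at t=0.4659, next y-line at t=2.3182; Δt_x=1.0353, Δt_y=3.8637
    x: enter (6,5) at t=0.4659
    x: enter (7,5) at t=1.5012
    y: enter (7,4) at t=2.3182 ← occupied
  → r_2 = 2.3182
beam 3: φ=90°, α=75°
  dir = (cos 75°, sin 75°) = (0.2588, 0.9659); from cell (5,5)
  next x-line at t=1.7387, next y-line at t=0.4141; Δt_x=3.8637, Δt_y=1.0353
    y: enter (5,6) at t=0.4141
    y: enter (5,7) at t=1.4494
    x: enter (6,7) at t=1.7387
    y: enter (6,8) at t=2.4847 ← occupied
  → r_3 = 2.4847

ranges = [1.6564, 2.3182, 2.4847]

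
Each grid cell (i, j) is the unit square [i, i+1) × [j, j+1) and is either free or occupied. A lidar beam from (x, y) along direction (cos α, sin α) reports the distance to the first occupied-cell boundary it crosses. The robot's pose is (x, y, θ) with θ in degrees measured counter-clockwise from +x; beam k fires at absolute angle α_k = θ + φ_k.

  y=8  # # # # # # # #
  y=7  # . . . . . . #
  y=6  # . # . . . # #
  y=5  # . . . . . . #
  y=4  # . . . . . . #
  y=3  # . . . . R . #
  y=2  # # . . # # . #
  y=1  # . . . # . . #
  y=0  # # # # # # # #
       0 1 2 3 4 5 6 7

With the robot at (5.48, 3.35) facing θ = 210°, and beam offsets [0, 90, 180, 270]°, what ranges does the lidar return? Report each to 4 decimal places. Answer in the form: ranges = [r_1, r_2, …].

beam 1: φ=0°, α=210°
  cosα=-0.8660 sinα=-0.5000 | (5,3) | tMaxX 0.5543 tMaxY 0.7000 | tΔX 1.1547 tΔY 2.0000
    t=0.5543 [x] (4,3)
    t=0.7000 [y] (4,2) — stop
  → r_1 = 0.7000
beam 2: φ=90°, α=300°
  cosα=0.5000 sinα=-0.8660 | (5,3) | tMaxX 1.0400 tMaxY 0.4041 | tΔX 2.0000 tΔY 1.1547
    t=0.4041 [y] (5,2) — stop
  → r_2 = 0.4041
beam 3: φ=180°, α=30°
  cosα=0.8660 sinα=0.5000 | (5,3) | tMaxX 0.6004 tMaxY 1.3000 | tΔX 1.1547 tΔY 2.0000
    t=0.6004 [x] (6,3)
    t=1.3000 [y] (6,4)
    t=1.7551 [x] (7,4) — stop
  → r_3 = 1.7551
beam 4: φ=270°, α=120°
  cosα=-0.5000 sinα=0.8660 | (5,3) | tMaxX 0.9600 tMaxY 0.7506 | tΔX 2.0000 tΔY 1.1547
    t=0.7506 [y] (5,4)
    t=0.9600 [x] (4,4)
    t=1.9053 [y] (4,5)
    t=2.9600 [x] (3,5)
    t=3.0600 [y] (3,6)
    t=4.2147 [y] (3,7)
    t=4.9600 [x] (2,7)
    t=5.3694 [y] (2,8) — stop
  → r_4 = 5.3694

ranges = [0.7000, 0.4041, 1.7551, 5.3694]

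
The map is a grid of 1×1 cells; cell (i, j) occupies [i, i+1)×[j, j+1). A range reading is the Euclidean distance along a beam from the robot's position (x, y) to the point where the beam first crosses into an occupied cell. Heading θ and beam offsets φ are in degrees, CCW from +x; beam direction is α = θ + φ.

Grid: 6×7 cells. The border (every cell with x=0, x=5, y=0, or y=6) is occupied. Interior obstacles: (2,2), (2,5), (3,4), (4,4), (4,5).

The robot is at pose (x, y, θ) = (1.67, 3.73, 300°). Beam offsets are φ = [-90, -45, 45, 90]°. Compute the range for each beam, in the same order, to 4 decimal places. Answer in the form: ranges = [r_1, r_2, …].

beam 1: φ=-90°, α=210°
  cosα=-0.8660 sinα=-0.5000 | (1,3) | tMaxX 0.7736 tMaxY 1.4600 | tΔX 1.1547 tΔY 2.0000
    t=0.7736 [x] (0,3) — stop
  → r_1 = 0.7736
beam 2: φ=-45°, α=255°
  cosα=-0.2588 sinα=-0.9659 | (1,3) | tMaxX 2.5887 tMaxY 0.7558 | tΔX 3.8637 tΔY 1.0353
    t=0.7558 [y] (1,2)
    t=1.7910 [y] (1,1)
    t=2.5887 [x] (0,1) — stop
  → r_2 = 2.5887
beam 3: φ=45°, α=345°
  cosα=0.9659 sinα=-0.2588 | (1,3) | tMaxX 0.3416 tMaxY 2.8205 | tΔX 1.0353 tΔY 3.8637
    t=0.3416 [x] (2,3)
    t=1.3769 [x] (3,3)
    t=2.4122 [x] (4,3)
    t=2.8205 [y] (4,2)
    t=3.4475 [x] (5,2) — stop
  → r_3 = 3.4475
beam 4: φ=90°, α=30°
  cosα=0.8660 sinα=0.5000 | (1,3) | tMaxX 0.3811 tMaxY 0.5400 | tΔX 1.1547 tΔY 2.0000
    t=0.3811 [x] (2,3)
    t=0.5400 [y] (2,4)
    t=1.5358 [x] (3,4) — stop
  → r_4 = 1.5358

ranges = [0.7736, 2.5887, 3.4475, 1.5358]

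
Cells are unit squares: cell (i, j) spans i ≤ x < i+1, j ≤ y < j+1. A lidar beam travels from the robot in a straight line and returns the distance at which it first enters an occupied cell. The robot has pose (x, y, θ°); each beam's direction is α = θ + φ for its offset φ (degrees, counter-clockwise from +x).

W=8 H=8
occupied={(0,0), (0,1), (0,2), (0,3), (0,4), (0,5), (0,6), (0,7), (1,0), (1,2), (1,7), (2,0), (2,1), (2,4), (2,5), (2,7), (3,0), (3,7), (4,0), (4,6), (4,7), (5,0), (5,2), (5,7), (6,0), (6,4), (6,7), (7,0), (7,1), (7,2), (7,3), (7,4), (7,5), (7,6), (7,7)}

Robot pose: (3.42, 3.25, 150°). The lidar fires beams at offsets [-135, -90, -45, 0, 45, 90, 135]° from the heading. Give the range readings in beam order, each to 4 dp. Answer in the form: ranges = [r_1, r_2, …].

ranges = [2.8978, 4.3301, 1.6228, 1.5000, 1.4701, 1.4434, 2.3294]

beam 1: φ=-135°, α=15°
  direction (0.9659, 0.2588); cell (3,3); t to first gridline: x 0.6005, y 2.8978 (then +1.0353 / +3.8637)
    (4,3) via x @ 0.6005
    (5,3) via x @ 1.6357
    (6,3) via x @ 2.6710
    (6,4) via y @ 2.8978  # hit
  → r_1 = 2.8978
beam 2: φ=-90°, α=60°
  direction (0.5000, 0.8660); cell (3,3); t to first gridline: x 1.1600, y 0.8660 (then +2.0000 / +1.1547)
    (3,4) via y @ 0.8660
    (4,4) via x @ 1.1600
    (4,5) via y @ 2.0207
    (5,5) via x @ 3.1600
    (5,6) via y @ 3.1754
    (5,7) via y @ 4.3301  # hit
  → r_2 = 4.3301
beam 3: φ=-45°, α=105°
  direction (-0.2588, 0.9659); cell (3,3); t to first gridline: x 1.6228, y 0.7765 (then +3.8637 / +1.0353)
    (3,4) via y @ 0.7765
    (2,4) via x @ 1.6228  # hit
  → r_3 = 1.6228
beam 4: φ=0°, α=150°
  direction (-0.8660, 0.5000); cell (3,3); t to first gridline: x 0.4850, y 1.5000 (then +1.1547 / +2.0000)
    (2,3) via x @ 0.4850
    (2,4) via y @ 1.5000  # hit
  → r_4 = 1.5000
beam 5: φ=45°, α=195°
  direction (-0.9659, -0.2588); cell (3,3); t to first gridline: x 0.4348, y 0.9659 (then +1.0353 / +3.8637)
    (2,3) via x @ 0.4348
    (2,2) via y @ 0.9659
    (1,2) via x @ 1.4701  # hit
  → r_5 = 1.4701
beam 6: φ=90°, α=240°
  direction (-0.5000, -0.8660); cell (3,3); t to first gridline: x 0.8400, y 0.2887 (then +2.0000 / +1.1547)
    (3,2) via y @ 0.2887
    (2,2) via x @ 0.8400
    (2,1) via y @ 1.4434  # hit
  → r_6 = 1.4434
beam 7: φ=135°, α=285°
  direction (0.2588, -0.9659); cell (3,3); t to first gridline: x 2.2409, y 0.2588 (then +3.8637 / +1.0353)
    (3,2) via y @ 0.2588
    (3,1) via y @ 1.2941
    (4,1) via x @ 2.2409
    (4,0) via y @ 2.3294  # hit
  → r_7 = 2.3294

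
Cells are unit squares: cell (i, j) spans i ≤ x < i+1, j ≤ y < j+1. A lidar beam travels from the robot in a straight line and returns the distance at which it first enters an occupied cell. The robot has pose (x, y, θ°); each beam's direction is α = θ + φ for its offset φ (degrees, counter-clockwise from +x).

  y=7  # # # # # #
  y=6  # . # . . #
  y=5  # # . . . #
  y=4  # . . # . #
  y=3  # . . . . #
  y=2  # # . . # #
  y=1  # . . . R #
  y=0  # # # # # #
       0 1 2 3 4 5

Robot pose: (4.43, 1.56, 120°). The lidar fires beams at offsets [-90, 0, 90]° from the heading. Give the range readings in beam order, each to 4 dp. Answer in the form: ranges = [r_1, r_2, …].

ranges = [0.6582, 0.5081, 1.1200]

beam 1: φ=-90°, α=30°
  dir = (cos 30°, sin 30°) = (0.8660, 0.5000); from cell (4,1)
  next x-line at t=0.6582, next y-line at t=0.8800; Δt_x=1.1547, Δt_y=2.0000
    x: enter (5,1) at t=0.6582 ← occupied
  → r_1 = 0.6582
beam 2: φ=0°, α=120°
  dir = (cos 120°, sin 120°) = (-0.5000, 0.8660); from cell (4,1)
  next x-line at t=0.8600, next y-line at t=0.5081; Δt_x=2.0000, Δt_y=1.1547
    y: enter (4,2) at t=0.5081 ← occupied
  → r_2 = 0.5081
beam 3: φ=90°, α=210°
  dir = (cos 210°, sin 210°) = (-0.8660, -0.5000); from cell (4,1)
  next x-line at t=0.4965, next y-line at t=1.1200; Δt_x=1.1547, Δt_y=2.0000
    x: enter (3,1) at t=0.4965
    y: enter (3,0) at t=1.1200 ← occupied
  → r_3 = 1.1200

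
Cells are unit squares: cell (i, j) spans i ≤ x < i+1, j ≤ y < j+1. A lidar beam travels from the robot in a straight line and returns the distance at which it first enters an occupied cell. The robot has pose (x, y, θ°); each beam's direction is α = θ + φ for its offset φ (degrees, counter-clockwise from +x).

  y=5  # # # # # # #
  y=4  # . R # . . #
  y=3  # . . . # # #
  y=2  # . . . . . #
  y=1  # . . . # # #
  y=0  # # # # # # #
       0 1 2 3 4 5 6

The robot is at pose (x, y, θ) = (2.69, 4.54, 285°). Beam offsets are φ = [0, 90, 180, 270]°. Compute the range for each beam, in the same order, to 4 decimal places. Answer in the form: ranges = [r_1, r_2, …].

beam 1: φ=0°, α=285°
  cosα=0.2588 sinα=-0.9659 | (2,4) | tMaxX 1.1977 tMaxY 0.5590 | tΔX 3.8637 tΔY 1.0353
    t=0.5590 [y] (2,3)
    t=1.1977 [x] (3,3)
    t=1.5943 [y] (3,2)
    t=2.6296 [y] (3,1)
    t=3.6649 [y] (3,0) — stop
  → r_1 = 3.6649
beam 2: φ=90°, α=15°
  cosα=0.9659 sinα=0.2588 | (2,4) | tMaxX 0.3209 tMaxY 1.7773 | tΔX 1.0353 tΔY 3.8637
    t=0.3209 [x] (3,4) — stop
  → r_2 = 0.3209
beam 3: φ=180°, α=105°
  cosα=-0.2588 sinα=0.9659 | (2,4) | tMaxX 2.6660 tMaxY 0.4762 | tΔX 3.8637 tΔY 1.0353
    t=0.4762 [y] (2,5) — stop
  → r_3 = 0.4762
beam 4: φ=270°, α=195°
  cosα=-0.9659 sinα=-0.2588 | (2,4) | tMaxX 0.7143 tMaxY 2.0864 | tΔX 1.0353 tΔY 3.8637
    t=0.7143 [x] (1,4)
    t=1.7496 [x] (0,4) — stop
  → r_4 = 1.7496

ranges = [3.6649, 0.3209, 0.4762, 1.7496]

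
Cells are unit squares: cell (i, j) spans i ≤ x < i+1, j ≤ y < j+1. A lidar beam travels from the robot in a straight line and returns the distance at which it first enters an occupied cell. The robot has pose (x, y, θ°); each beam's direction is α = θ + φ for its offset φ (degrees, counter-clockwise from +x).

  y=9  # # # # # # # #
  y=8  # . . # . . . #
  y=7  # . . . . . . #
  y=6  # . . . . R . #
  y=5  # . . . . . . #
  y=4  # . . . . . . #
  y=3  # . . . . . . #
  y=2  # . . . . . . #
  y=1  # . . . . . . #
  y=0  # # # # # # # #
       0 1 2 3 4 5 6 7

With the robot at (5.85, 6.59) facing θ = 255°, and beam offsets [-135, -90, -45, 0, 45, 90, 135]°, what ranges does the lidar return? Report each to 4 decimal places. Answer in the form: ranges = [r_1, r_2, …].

ranges = [2.7828, 5.0211, 5.6003, 5.7872, 2.3000, 1.1906, 1.3279]

beam 1: φ=-135°, α=120°
  dir = (cos 120°, sin 120°) = (-0.5000, 0.8660); from cell (5,6)
  next x-line at t=1.7000, next y-line at t=0.4734; Δt_x=2.0000, Δt_y=1.1547
    y: enter (5,7) at t=0.4734
    y: enter (5,8) at t=1.6281
    x: enter (4,8) at t=1.7000
    y: enter (4,9) at t=2.7828 ← occupied
  → r_1 = 2.7828
beam 2: φ=-90°, α=165°
  dir = (cos 165°, sin 165°) = (-0.9659, 0.2588); from cell (5,6)
  next x-line at t=0.8800, next y-line at t=1.5841; Δt_x=1.0353, Δt_y=3.8637
    x: enter (4,6) at t=0.8800
    y: enter (4,7) at t=1.5841
    x: enter (3,7) at t=1.9153
    x: enter (2,7) at t=2.9505
    x: enter (1,7) at t=3.9858
    x: enter (0,7) at t=5.0211 ← occupied
  → r_2 = 5.0211
beam 3: φ=-45°, α=210°
  dir = (cos 210°, sin 210°) = (-0.8660, -0.5000); from cell (5,6)
  next x-line at t=0.9815, next y-line at t=1.1800; Δt_x=1.1547, Δt_y=2.0000
    x: enter (4,6) at t=0.9815
    y: enter (4,5) at t=1.1800
    x: enter (3,5) at t=2.1362
    y: enter (3,4) at t=3.1800
    x: enter (2,4) at t=3.2909
    x: enter (1,4) at t=4.4456
    y: enter (1,3) at t=5.1800
    x: enter (0,3) at t=5.6003 ← occupied
  → r_3 = 5.6003
beam 4: φ=0°, α=255°
  dir = (cos 255°, sin 255°) = (-0.2588, -0.9659); from cell (5,6)
  next x-line at t=3.2841, next y-line at t=0.6108; Δt_x=3.8637, Δt_y=1.0353
    y: enter (5,5) at t=0.6108
    y: enter (5,4) at t=1.6461
    y: enter (5,3) at t=2.6814
    x: enter (4,3) at t=3.2841
    y: enter (4,2) at t=3.7166
    y: enter (4,1) at t=4.7519
    y: enter (4,0) at t=5.7872 ← occupied
  → r_4 = 5.7872
beam 5: φ=45°, α=300°
  dir = (cos 300°, sin 300°) = (0.5000, -0.8660); from cell (5,6)
  next x-line at t=0.3000, next y-line at t=0.6813; Δt_x=2.0000, Δt_y=1.1547
    x: enter (6,6) at t=0.3000
    y: enter (6,5) at t=0.6813
    y: enter (6,4) at t=1.8360
    x: enter (7,4) at t=2.3000 ← occupied
  → r_5 = 2.3000
beam 6: φ=90°, α=345°
  dir = (cos 345°, sin 345°) = (0.9659, -0.2588); from cell (5,6)
  next x-line at t=0.1553, next y-line at t=2.2796; Δt_x=1.0353, Δt_y=3.8637
    x: enter (6,6) at t=0.1553
    x: enter (7,6) at t=1.1906 ← occupied
  → r_6 = 1.1906
beam 7: φ=135°, α=30°
  dir = (cos 30°, sin 30°) = (0.8660, 0.5000); from cell (5,6)
  next x-line at t=0.1732, next y-line at t=0.8200; Δt_x=1.1547, Δt_y=2.0000
    x: enter (6,6) at t=0.1732
    y: enter (6,7) at t=0.8200
    x: enter (7,7) at t=1.3279 ← occupied
  → r_7 = 1.3279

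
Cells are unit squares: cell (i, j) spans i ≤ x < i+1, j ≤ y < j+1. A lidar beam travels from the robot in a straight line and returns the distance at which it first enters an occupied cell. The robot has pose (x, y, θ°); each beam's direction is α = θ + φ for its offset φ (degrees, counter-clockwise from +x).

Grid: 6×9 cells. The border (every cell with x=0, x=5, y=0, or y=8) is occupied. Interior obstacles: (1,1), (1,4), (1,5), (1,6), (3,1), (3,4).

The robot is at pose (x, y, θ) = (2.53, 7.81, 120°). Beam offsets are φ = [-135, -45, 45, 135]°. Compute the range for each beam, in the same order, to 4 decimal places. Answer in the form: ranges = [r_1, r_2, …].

ranges = [2.5571, 0.1967, 0.7341, 2.0478]

beam 1: φ=-135°, α=345°
  d=(0.9659,-0.2588)  start (2,7)  tX=0.4866 tY=3.1296  stride 1/|dx|=1.0353 1/|dy|=3.8637
    cross x-line → (3,7), t=0.4866
    cross x-line → (4,7), t=1.5219
    cross x-line → (5,7), t=2.5571 (wall)
  → r_1 = 2.5571
beam 2: φ=-45°, α=75°
  d=(0.2588,0.9659)  start (2,7)  tX=1.8159 tY=0.1967  stride 1/|dx|=3.8637 1/|dy|=1.0353
    cross y-line → (2,8), t=0.1967 (wall)
  → r_2 = 0.1967
beam 3: φ=45°, α=165°
  d=(-0.9659,0.2588)  start (2,7)  tX=0.5487 tY=0.7341  stride 1/|dx|=1.0353 1/|dy|=3.8637
    cross x-line → (1,7), t=0.5487
    cross y-line → (1,8), t=0.7341 (wall)
  → r_3 = 0.7341
beam 4: φ=135°, α=255°
  d=(-0.2588,-0.9659)  start (2,7)  tX=2.0478 tY=0.8386  stride 1/|dx|=3.8637 1/|dy|=1.0353
    cross y-line → (2,6), t=0.8386
    cross y-line → (2,5), t=1.8738
    cross x-line → (1,5), t=2.0478 (wall)
  → r_4 = 2.0478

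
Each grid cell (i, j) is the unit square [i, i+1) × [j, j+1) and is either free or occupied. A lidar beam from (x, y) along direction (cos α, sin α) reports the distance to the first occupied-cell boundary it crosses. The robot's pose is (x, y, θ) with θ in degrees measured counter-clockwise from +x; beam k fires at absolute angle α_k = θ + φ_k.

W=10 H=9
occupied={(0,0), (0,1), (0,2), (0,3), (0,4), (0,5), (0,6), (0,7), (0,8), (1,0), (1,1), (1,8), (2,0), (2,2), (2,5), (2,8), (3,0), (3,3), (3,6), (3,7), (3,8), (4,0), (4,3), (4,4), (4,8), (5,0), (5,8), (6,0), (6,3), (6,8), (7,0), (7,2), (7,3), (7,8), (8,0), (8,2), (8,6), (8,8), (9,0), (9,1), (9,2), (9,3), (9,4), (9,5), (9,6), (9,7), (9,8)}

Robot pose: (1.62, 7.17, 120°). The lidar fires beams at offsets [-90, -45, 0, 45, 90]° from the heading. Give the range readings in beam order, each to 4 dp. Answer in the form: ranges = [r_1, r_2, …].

beam 1: φ=-90°, α=30°
  dir = (cos 30°, sin 30°) = (0.8660, 0.5000); from cell (1,7)
  next x-line at t=0.4388, next y-line at t=1.6600; Δt_x=1.1547, Δt_y=2.0000
    x: enter (2,7) at t=0.4388
    x: enter (3,7) at t=1.5935 ← occupied
  → r_1 = 1.5935
beam 2: φ=-45°, α=75°
  dir = (cos 75°, sin 75°) = (0.2588, 0.9659); from cell (1,7)
  next x-line at t=1.4682, next y-line at t=0.8593; Δt_x=3.8637, Δt_y=1.0353
    y: enter (1,8) at t=0.8593 ← occupied
  → r_2 = 0.8593
beam 3: φ=0°, α=120°
  dir = (cos 120°, sin 120°) = (-0.5000, 0.8660); from cell (1,7)
  next x-line at t=1.2400, next y-line at t=0.9584; Δt_x=2.0000, Δt_y=1.1547
    y: enter (1,8) at t=0.9584 ← occupied
  → r_3 = 0.9584
beam 4: φ=45°, α=165°
  dir = (cos 165°, sin 165°) = (-0.9659, 0.2588); from cell (1,7)
  next x-line at t=0.6419, next y-line at t=3.2069; Δt_x=1.0353, Δt_y=3.8637
    x: enter (0,7) at t=0.6419 ← occupied
  → r_4 = 0.6419
beam 5: φ=90°, α=210°
  dir = (cos 210°, sin 210°) = (-0.8660, -0.5000); from cell (1,7)
  next x-line at t=0.7159, next y-line at t=0.3400; Δt_x=1.1547, Δt_y=2.0000
    y: enter (1,6) at t=0.3400
    x: enter (0,6) at t=0.7159 ← occupied
  → r_5 = 0.7159

ranges = [1.5935, 0.8593, 0.9584, 0.6419, 0.7159]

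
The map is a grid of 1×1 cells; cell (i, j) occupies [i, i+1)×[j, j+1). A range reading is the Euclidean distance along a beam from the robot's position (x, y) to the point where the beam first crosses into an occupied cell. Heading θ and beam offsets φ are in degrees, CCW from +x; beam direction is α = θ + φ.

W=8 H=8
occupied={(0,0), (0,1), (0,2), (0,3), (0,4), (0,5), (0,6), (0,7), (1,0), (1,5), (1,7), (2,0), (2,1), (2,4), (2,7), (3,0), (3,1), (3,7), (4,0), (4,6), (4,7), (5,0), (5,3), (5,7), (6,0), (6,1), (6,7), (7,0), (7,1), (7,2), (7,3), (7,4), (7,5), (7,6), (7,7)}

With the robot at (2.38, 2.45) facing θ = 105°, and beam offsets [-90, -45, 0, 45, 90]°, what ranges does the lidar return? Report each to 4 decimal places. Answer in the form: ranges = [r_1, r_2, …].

beam 1: φ=-90°, α=15°
  dir = (cos 15°, sin 15°) = (0.9659, 0.2588); from cell (2,2)
  next x-line at t=0.6419, next y-line at t=2.1250; Δt_x=1.0353, Δt_y=3.8637
    x: enter (3,2) at t=0.6419
    x: enter (4,2) at t=1.6771
    y: enter (4,3) at t=2.1250
    x: enter (5,3) at t=2.7124 ← occupied
  → r_1 = 2.7124
beam 2: φ=-45°, α=60°
  dir = (cos 60°, sin 60°) = (0.5000, 0.8660); from cell (2,2)
  next x-line at t=1.2400, next y-line at t=0.6351; Δt_x=2.0000, Δt_y=1.1547
    y: enter (2,3) at t=0.6351
    x: enter (3,3) at t=1.2400
    y: enter (3,4) at t=1.7898
    y: enter (3,5) at t=2.9445
    x: enter (4,5) at t=3.2400
    y: enter (4,6) at t=4.0992 ← occupied
  → r_2 = 4.0992
beam 3: φ=0°, α=105°
  dir = (cos 105°, sin 105°) = (-0.2588, 0.9659); from cell (2,2)
  next x-line at t=1.4682, next y-line at t=0.5694; Δt_x=3.8637, Δt_y=1.0353
    y: enter (2,3) at t=0.5694
    x: enter (1,3) at t=1.4682
    y: enter (1,4) at t=1.6047
    y: enter (1,5) at t=2.6400 ← occupied
  → r_3 = 2.6400
beam 4: φ=45°, α=150°
  dir = (cos 150°, sin 150°) = (-0.8660, 0.5000); from cell (2,2)
  next x-line at t=0.4388, next y-line at t=1.1000; Δt_x=1.1547, Δt_y=2.0000
    x: enter (1,2) at t=0.4388
    y: enter (1,3) at t=1.1000
    x: enter (0,3) at t=1.5935 ← occupied
  → r_4 = 1.5935
beam 5: φ=90°, α=195°
  dir = (cos 195°, sin 195°) = (-0.9659, -0.2588); from cell (2,2)
  next x-line at t=0.3934, next y-line at t=1.7387; Δt_x=1.0353, Δt_y=3.8637
    x: enter (1,2) at t=0.3934
    x: enter (0,2) at t=1.4287 ← occupied
  → r_5 = 1.4287

ranges = [2.7124, 4.0992, 2.6400, 1.5935, 1.4287]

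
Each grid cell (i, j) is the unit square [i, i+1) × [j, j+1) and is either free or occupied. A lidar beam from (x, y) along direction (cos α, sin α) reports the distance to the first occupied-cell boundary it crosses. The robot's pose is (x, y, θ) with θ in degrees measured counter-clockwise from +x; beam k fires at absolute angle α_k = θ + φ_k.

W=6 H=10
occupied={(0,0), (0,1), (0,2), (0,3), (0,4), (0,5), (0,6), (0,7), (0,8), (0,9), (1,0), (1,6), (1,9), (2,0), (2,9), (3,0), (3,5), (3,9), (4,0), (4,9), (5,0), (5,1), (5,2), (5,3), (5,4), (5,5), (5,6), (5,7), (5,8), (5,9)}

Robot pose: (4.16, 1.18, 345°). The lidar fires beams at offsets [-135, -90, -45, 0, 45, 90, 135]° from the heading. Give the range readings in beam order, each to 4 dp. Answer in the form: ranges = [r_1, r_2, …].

ranges = [0.3600, 0.1863, 0.2078, 0.6955, 0.9699, 3.2455, 5.5657]

beam 1: φ=-135°, α=210°
  direction (-0.8660, -0.5000); cell (4,1); t to first gridline: x 0.1848, y 0.3600 (then +1.1547 / +2.0000)
    (3,1) via x @ 0.1848
    (3,0) via y @ 0.3600  # hit
  → r_1 = 0.3600
beam 2: φ=-90°, α=255°
  direction (-0.2588, -0.9659); cell (4,1); t to first gridline: x 0.6182, y 0.1863 (then +3.8637 / +1.0353)
    (4,0) via y @ 0.1863  # hit
  → r_2 = 0.1863
beam 3: φ=-45°, α=300°
  direction (0.5000, -0.8660); cell (4,1); t to first gridline: x 1.6800, y 0.2078 (then +2.0000 / +1.1547)
    (4,0) via y @ 0.2078  # hit
  → r_3 = 0.2078
beam 4: φ=0°, α=345°
  direction (0.9659, -0.2588); cell (4,1); t to first gridline: x 0.8696, y 0.6955 (then +1.0353 / +3.8637)
    (4,0) via y @ 0.6955  # hit
  → r_4 = 0.6955
beam 5: φ=45°, α=30°
  direction (0.8660, 0.5000); cell (4,1); t to first gridline: x 0.9699, y 1.6400 (then +1.1547 / +2.0000)
    (5,1) via x @ 0.9699  # hit
  → r_5 = 0.9699
beam 6: φ=90°, α=75°
  direction (0.2588, 0.9659); cell (4,1); t to first gridline: x 3.2455, y 0.8489 (then +3.8637 / +1.0353)
    (4,2) via y @ 0.8489
    (4,3) via y @ 1.8842
    (4,4) via y @ 2.9195
    (5,4) via x @ 3.2455  # hit
  → r_6 = 3.2455
beam 7: φ=135°, α=120°
  direction (-0.5000, 0.8660); cell (4,1); t to first gridline: x 0.3200, y 0.9469 (then +2.0000 / +1.1547)
    (3,1) via x @ 0.3200
    (3,2) via y @ 0.9469
    (3,3) via y @ 2.1016
    (2,3) via x @ 2.3200
    (2,4) via y @ 3.2563
    (1,4) via x @ 4.3200
    (1,5) via y @ 4.4110
    (1,6) via y @ 5.5657  # hit
  → r_7 = 5.5657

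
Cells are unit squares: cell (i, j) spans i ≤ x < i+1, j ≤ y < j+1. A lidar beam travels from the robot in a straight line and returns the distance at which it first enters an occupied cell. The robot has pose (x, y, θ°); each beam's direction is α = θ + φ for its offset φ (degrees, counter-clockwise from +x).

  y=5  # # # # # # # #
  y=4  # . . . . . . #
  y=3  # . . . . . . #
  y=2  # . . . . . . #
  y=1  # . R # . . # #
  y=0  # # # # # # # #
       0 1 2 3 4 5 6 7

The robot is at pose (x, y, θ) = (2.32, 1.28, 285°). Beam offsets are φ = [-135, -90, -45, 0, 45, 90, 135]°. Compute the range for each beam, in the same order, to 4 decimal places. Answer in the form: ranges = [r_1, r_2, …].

beam 1: φ=-135°, α=150°
  dir = (cos 150°, sin 150°) = (-0.8660, 0.5000); from cell (2,1)
  next x-line at t=0.3695, next y-line at t=1.4400; Δt_x=1.1547, Δt_y=2.0000
    x: enter (1,1) at t=0.3695
    y: enter (1,2) at t=1.4400
    x: enter (0,2) at t=1.5242 ← occupied
  → r_1 = 1.5242
beam 2: φ=-90°, α=195°
  dir = (cos 195°, sin 195°) = (-0.9659, -0.2588); from cell (2,1)
  next x-line at t=0.3313, next y-line at t=1.0818; Δt_x=1.0353, Δt_y=3.8637
    x: enter (1,1) at t=0.3313
    y: enter (1,0) at t=1.0818 ← occupied
  → r_2 = 1.0818
beam 3: φ=-45°, α=240°
  dir = (cos 240°, sin 240°) = (-0.5000, -0.8660); from cell (2,1)
  next x-line at t=0.6400, next y-line at t=0.3233; Δt_x=2.0000, Δt_y=1.1547
    y: enter (2,0) at t=0.3233 ← occupied
  → r_3 = 0.3233
beam 4: φ=0°, α=285°
  dir = (cos 285°, sin 285°) = (0.2588, -0.9659); from cell (2,1)
  next x-line at t=2.6273, next y-line at t=0.2899; Δt_x=3.8637, Δt_y=1.0353
    y: enter (2,0) at t=0.2899 ← occupied
  → r_4 = 0.2899
beam 5: φ=45°, α=330°
  dir = (cos 330°, sin 330°) = (0.8660, -0.5000); from cell (2,1)
  next x-line at t=0.7852, next y-line at t=0.5600; Δt_x=1.1547, Δt_y=2.0000
    y: enter (2,0) at t=0.5600 ← occupied
  → r_5 = 0.5600
beam 6: φ=90°, α=15°
  dir = (cos 15°, sin 15°) = (0.9659, 0.2588); from cell (2,1)
  next x-line at t=0.7040, next y-line at t=2.7819; Δt_x=1.0353, Δt_y=3.8637
    x: enter (3,1) at t=0.7040 ← occupied
  → r_6 = 0.7040
beam 7: φ=135°, α=60°
  dir = (cos 60°, sin 60°) = (0.5000, 0.8660); from cell (2,1)
  next x-line at t=1.3600, next y-line at t=0.8314; Δt_x=2.0000, Δt_y=1.1547
    y: enter (2,2) at t=0.8314
    x: enter (3,2) at t=1.3600
    y: enter (3,3) at t=1.9861
    y: enter (3,4) at t=3.1408
    x: enter (4,4) at t=3.3600
    y: enter (4,5) at t=4.2955 ← occupied
  → r_7 = 4.2955

ranges = [1.5242, 1.0818, 0.3233, 0.2899, 0.5600, 0.7040, 4.2955]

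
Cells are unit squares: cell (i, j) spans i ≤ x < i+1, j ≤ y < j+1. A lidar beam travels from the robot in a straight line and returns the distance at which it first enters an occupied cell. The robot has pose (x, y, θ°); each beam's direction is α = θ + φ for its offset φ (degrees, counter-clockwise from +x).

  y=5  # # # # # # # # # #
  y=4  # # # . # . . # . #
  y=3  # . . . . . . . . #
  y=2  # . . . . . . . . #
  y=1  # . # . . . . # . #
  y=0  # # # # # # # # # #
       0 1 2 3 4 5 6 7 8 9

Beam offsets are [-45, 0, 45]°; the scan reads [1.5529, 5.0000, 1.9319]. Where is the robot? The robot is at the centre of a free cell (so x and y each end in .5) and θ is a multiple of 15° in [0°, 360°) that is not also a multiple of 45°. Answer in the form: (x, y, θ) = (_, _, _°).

(x, y, θ) = (2.5, 3.5, 330°)

Enumerate (i+0.5, j+0.5, θ) over the 26 free cells and 16 admissible headings. For each, cast all 3 beams and compare to the given ranges.
  (7.5, 2.5, 210°): beam 1 = 5.7956 ≠ 1.5529 ✗
  (6.5, 2.5, 75°): beam 1 = 2.8868 ≠ 1.5529 ✗
  (5.5, 2.5, 30°): beam 1 = 1.9319 ≠ 1.5529 ✗
  (8.5, 1.5, 165°): beam 1 = 2.8868 ≠ 1.5529 ✗
  …
  (2.5, 3.5, 330°): r_1=1.5529, r_2=5.0000, r_3=1.9319 — all match ✓
Only this pose fits every beam.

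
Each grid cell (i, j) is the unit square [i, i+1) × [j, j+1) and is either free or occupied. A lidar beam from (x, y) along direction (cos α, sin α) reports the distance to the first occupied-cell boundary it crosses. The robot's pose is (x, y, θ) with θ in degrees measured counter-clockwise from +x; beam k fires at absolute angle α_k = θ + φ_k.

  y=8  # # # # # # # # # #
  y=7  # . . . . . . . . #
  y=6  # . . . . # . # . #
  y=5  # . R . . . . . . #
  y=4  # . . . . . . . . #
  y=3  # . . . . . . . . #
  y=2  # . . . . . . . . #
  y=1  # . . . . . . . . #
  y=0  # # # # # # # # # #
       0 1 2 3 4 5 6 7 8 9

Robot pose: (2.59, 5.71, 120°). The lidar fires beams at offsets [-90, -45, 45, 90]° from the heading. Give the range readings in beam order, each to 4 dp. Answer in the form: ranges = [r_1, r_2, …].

ranges = [4.5800, 2.3708, 1.6461, 1.8360]

beam 1: φ=-90°, α=30°
  direction (0.8660, 0.5000); cell (2,5); t to first gridline: x 0.4734, y 0.5800 (then +1.1547 / +2.0000)
    (3,5) via x @ 0.4734
    (3,6) via y @ 0.5800
    (4,6) via x @ 1.6281
    (4,7) via y @ 2.5800
    (5,7) via x @ 2.7828
    (6,7) via x @ 3.9375
    (6,8) via y @ 4.5800  # hit
  → r_1 = 4.5800
beam 2: φ=-45°, α=75°
  direction (0.2588, 0.9659); cell (2,5); t to first gridline: x 1.5841, y 0.3002 (then +3.8637 / +1.0353)
    (2,6) via y @ 0.3002
    (2,7) via y @ 1.3355
    (3,7) via x @ 1.5841
    (3,8) via y @ 2.3708  # hit
  → r_2 = 2.3708
beam 3: φ=45°, α=165°
  direction (-0.9659, 0.2588); cell (2,5); t to first gridline: x 0.6108, y 1.1205 (then +1.0353 / +3.8637)
    (1,5) via x @ 0.6108
    (1,6) via y @ 1.1205
    (0,6) via x @ 1.6461  # hit
  → r_3 = 1.6461
beam 4: φ=90°, α=210°
  direction (-0.8660, -0.5000); cell (2,5); t to first gridline: x 0.6813, y 1.4200 (then +1.1547 / +2.0000)
    (1,5) via x @ 0.6813
    (1,4) via y @ 1.4200
    (0,4) via x @ 1.8360  # hit
  → r_4 = 1.8360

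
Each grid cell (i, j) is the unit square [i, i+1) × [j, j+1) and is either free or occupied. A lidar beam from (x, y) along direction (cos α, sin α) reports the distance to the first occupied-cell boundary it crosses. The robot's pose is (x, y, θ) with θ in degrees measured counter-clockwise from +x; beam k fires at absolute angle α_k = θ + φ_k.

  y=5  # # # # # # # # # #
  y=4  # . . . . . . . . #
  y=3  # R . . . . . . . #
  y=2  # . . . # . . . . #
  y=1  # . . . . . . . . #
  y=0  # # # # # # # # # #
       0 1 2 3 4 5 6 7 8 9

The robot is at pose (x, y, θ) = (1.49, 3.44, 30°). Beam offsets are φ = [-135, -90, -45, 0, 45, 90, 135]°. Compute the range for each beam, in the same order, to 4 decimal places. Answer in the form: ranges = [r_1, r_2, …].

beam 1: φ=-135°, α=255°
  dir = (cos 255°, sin 255°) = (-0.2588, -0.9659); from cell (1,3)
  next x-line at t=1.8932, next y-line at t=0.4555; Δt_x=3.8637, Δt_y=1.0353
    y: enter (1,2) at t=0.4555
    y: enter (1,1) at t=1.4908
    x: enter (0,1) at t=1.8932 ← occupied
  → r_1 = 1.8932
beam 2: φ=-90°, α=300°
  dir = (cos 300°, sin 300°) = (0.5000, -0.8660); from cell (1,3)
  next x-line at t=1.0200, next y-line at t=0.5081; Δt_x=2.0000, Δt_y=1.1547
    y: enter (1,2) at t=0.5081
    x: enter (2,2) at t=1.0200
    y: enter (2,1) at t=1.6628
    y: enter (2,0) at t=2.8175 ← occupied
  → r_2 = 2.8175
beam 3: φ=-45°, α=345°
  dir = (cos 345°, sin 345°) = (0.9659, -0.2588); from cell (1,3)
  next x-line at t=0.5280, next y-line at t=1.7000; Δt_x=1.0353, Δt_y=3.8637
    x: enter (2,3) at t=0.5280
    x: enter (3,3) at t=1.5633
    y: enter (3,2) at t=1.7000
    x: enter (4,2) at t=2.5985 ← occupied
  → r_3 = 2.5985
beam 4: φ=0°, α=30°
  dir = (cos 30°, sin 30°) = (0.8660, 0.5000); from cell (1,3)
  next x-line at t=0.5889, next y-line at t=1.1200; Δt_x=1.1547, Δt_y=2.0000
    x: enter (2,3) at t=0.5889
    y: enter (2,4) at t=1.1200
    x: enter (3,4) at t=1.7436
    x: enter (4,4) at t=2.8983
    y: enter (4,5) at t=3.1200 ← occupied
  → r_4 = 3.1200
beam 5: φ=45°, α=75°
  dir = (cos 75°, sin 75°) = (0.2588, 0.9659); from cell (1,3)
  next x-line at t=1.9705, next y-line at t=0.5798; Δt_x=3.8637, Δt_y=1.0353
    y: enter (1,4) at t=0.5798
    y: enter (1,5) at t=1.6150 ← occupied
  → r_5 = 1.6150
beam 6: φ=90°, α=120°
  dir = (cos 120°, sin 120°) = (-0.5000, 0.8660); from cell (1,3)
  next x-line at t=0.9800, next y-line at t=0.6466; Δt_x=2.0000, Δt_y=1.1547
    y: enter (1,4) at t=0.6466
    x: enter (0,4) at t=0.9800 ← occupied
  → r_6 = 0.9800
beam 7: φ=135°, α=165°
  dir = (cos 165°, sin 165°) = (-0.9659, 0.2588); from cell (1,3)
  next x-line at t=0.5073, next y-line at t=2.1637; Δt_x=1.0353, Δt_y=3.8637
    x: enter (0,3) at t=0.5073 ← occupied
  → r_7 = 0.5073

ranges = [1.8932, 2.8175, 2.5985, 3.1200, 1.6150, 0.9800, 0.5073]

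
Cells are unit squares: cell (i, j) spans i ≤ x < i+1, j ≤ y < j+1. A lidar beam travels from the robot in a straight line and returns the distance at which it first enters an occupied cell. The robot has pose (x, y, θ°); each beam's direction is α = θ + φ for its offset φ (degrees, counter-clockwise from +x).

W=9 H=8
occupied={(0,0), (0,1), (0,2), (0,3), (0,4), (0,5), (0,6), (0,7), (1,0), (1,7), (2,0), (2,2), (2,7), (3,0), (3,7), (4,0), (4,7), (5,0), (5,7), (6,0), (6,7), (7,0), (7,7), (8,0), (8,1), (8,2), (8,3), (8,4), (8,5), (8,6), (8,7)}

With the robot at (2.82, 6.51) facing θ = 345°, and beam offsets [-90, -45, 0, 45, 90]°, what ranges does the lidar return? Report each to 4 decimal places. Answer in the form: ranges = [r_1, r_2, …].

beam 1: φ=-90°, α=255°
  cosα=-0.2588 sinα=-0.9659 | (2,6) | tMaxX 3.1682 tMaxY 0.5280 | tΔX 3.8637 tΔY 1.0353
    t=0.5280 [y] (2,5)
    t=1.5633 [y] (2,4)
    t=2.5985 [y] (2,3)
    t=3.1682 [x] (1,3)
    t=3.6338 [y] (1,2)
    t=4.6691 [y] (1,1)
    t=5.7044 [y] (1,0) — stop
  → r_1 = 5.7044
beam 2: φ=-45°, α=300°
  cosα=0.5000 sinα=-0.8660 | (2,6) | tMaxX 0.3600 tMaxY 0.5889 | tΔX 2.0000 tΔY 1.1547
    t=0.3600 [x] (3,6)
    t=0.5889 [y] (3,5)
    t=1.7436 [y] (3,4)
    t=2.3600 [x] (4,4)
    t=2.8983 [y] (4,3)
    t=4.0530 [y] (4,2)
    t=4.3600 [x] (5,2)
    t=5.2077 [y] (5,1)
    t=6.3600 [x] (6,1)
    t=6.3624 [y] (6,0) — stop
  → r_2 = 6.3624
beam 3: φ=0°, α=345°
  cosα=0.9659 sinα=-0.2588 | (2,6) | tMaxX 0.1863 tMaxY 1.9705 | tΔX 1.0353 tΔY 3.8637
    t=0.1863 [x] (3,6)
    t=1.2216 [x] (4,6)
    t=1.9705 [y] (4,5)
    t=2.2569 [x] (5,5)
    t=3.2922 [x] (6,5)
    t=4.3275 [x] (7,5)
    t=5.3627 [x] (8,5) — stop
  → r_3 = 5.3627
beam 4: φ=45°, α=30°
  cosα=0.8660 sinα=0.5000 | (2,6) | tMaxX 0.2078 tMaxY 0.9800 | tΔX 1.1547 tΔY 2.0000
    t=0.2078 [x] (3,6)
    t=0.9800 [y] (3,7) — stop
  → r_4 = 0.9800
beam 5: φ=90°, α=75°
  cosα=0.2588 sinα=0.9659 | (2,6) | tMaxX 0.6955 tMaxY 0.5073 | tΔX 3.8637 tΔY 1.0353
    t=0.5073 [y] (2,7) — stop
  → r_5 = 0.5073

ranges = [5.7044, 6.3624, 5.3627, 0.9800, 0.5073]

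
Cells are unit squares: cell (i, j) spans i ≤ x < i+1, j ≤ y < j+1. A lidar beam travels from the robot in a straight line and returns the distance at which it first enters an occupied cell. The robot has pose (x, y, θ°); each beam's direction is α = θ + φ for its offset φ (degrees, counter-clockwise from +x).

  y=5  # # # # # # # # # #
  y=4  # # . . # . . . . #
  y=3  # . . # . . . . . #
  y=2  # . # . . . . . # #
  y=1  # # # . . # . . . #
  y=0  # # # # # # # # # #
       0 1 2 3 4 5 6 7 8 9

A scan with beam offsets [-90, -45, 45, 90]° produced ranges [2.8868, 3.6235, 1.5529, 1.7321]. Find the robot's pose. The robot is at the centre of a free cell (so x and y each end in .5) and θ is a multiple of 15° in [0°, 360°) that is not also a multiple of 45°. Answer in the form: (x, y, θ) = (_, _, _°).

(x, y, θ) = (7.5, 2.5, 210°)

The pose lattice has 24·16 = 384 candidates. Test each by forward raycasting.
  (5.5, 4.5, 120°): beam 1 = 1.0000 ≠ 2.8868 ✗
  (6.5, 2.5, 120°): beam 2 = 2.5882 ≠ 3.6235 ✗
  (7.5, 2.5, 30°): beam 1 = 1.7321 ≠ 2.8868 ✗
  …
  (7.5, 2.5, 210°): r_1=2.8868, r_2=3.6235, r_3=1.5529, r_4=1.7321 — all match ✓
Only this pose fits every beam.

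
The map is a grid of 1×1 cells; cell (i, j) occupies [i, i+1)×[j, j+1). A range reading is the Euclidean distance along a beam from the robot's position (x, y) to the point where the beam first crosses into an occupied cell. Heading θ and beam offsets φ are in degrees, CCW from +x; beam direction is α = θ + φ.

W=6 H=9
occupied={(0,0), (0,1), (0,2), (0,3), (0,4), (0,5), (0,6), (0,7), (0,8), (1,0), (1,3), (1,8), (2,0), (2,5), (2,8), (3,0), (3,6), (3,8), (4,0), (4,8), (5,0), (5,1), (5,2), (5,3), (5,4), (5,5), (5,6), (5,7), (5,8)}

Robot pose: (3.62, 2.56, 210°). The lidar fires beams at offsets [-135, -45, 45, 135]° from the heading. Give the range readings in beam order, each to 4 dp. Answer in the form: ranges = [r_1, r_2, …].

beam 1: φ=-135°, α=75°
  dir = (cos 75°, sin 75°) = (0.2588, 0.9659); from cell (3,2)
  next x-line at t=1.4682, next y-line at t=0.4555; Δt_x=3.8637, Δt_y=1.0353
    y: enter (3,3) at t=0.4555
    x: enter (4,3) at t=1.4682
    y: enter (4,4) at t=1.4908
    y: enter (4,5) at t=2.5261
    y: enter (4,6) at t=3.5614
    y: enter (4,7) at t=4.5966
    x: enter (5,7) at t=5.3319 ← occupied
  → r_1 = 5.3319
beam 2: φ=-45°, α=165°
  dir = (cos 165°, sin 165°) = (-0.9659, 0.2588); from cell (3,2)
  next x-line at t=0.6419, next y-line at t=1.7000; Δt_x=1.0353, Δt_y=3.8637
    x: enter (2,2) at t=0.6419
    x: enter (1,2) at t=1.6771
    y: enter (1,3) at t=1.7000 ← occupied
  → r_2 = 1.7000
beam 3: φ=45°, α=255°
  dir = (cos 255°, sin 255°) = (-0.2588, -0.9659); from cell (3,2)
  next x-line at t=2.3955, next y-line at t=0.5798; Δt_x=3.8637, Δt_y=1.0353
    y: enter (3,1) at t=0.5798
    y: enter (3,0) at t=1.6150 ← occupied
  → r_3 = 1.6150
beam 4: φ=135°, α=345°
  dir = (cos 345°, sin 345°) = (0.9659, -0.2588); from cell (3,2)
  next x-line at t=0.3934, next y-line at t=2.1637; Δt_x=1.0353, Δt_y=3.8637
    x: enter (4,2) at t=0.3934
    x: enter (5,2) at t=1.4287 ← occupied
  → r_4 = 1.4287

ranges = [5.3319, 1.7000, 1.6150, 1.4287]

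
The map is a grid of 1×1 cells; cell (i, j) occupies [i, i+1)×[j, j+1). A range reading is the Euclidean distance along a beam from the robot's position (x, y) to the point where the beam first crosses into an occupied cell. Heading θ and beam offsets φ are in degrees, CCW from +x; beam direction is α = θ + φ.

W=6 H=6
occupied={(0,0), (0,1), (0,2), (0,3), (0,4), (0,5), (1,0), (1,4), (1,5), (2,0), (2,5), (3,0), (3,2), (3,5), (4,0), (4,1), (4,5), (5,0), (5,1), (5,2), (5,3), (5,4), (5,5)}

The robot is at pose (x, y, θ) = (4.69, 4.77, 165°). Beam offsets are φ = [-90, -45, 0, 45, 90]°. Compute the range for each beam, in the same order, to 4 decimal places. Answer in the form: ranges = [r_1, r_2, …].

ranges = [0.2381, 0.2656, 0.8887, 4.2608, 2.6660]

beam 1: φ=-90°, α=75°
  direction (0.2588, 0.9659); cell (4,4); t to first gridline: x 1.1977, y 0.2381 (then +3.8637 / +1.0353)
    (4,5) via y @ 0.2381  # hit
  → r_1 = 0.2381
beam 2: φ=-45°, α=120°
  direction (-0.5000, 0.8660); cell (4,4); t to first gridline: x 1.3800, y 0.2656 (then +2.0000 / +1.1547)
    (4,5) via y @ 0.2656  # hit
  → r_2 = 0.2656
beam 3: φ=0°, α=165°
  direction (-0.9659, 0.2588); cell (4,4); t to first gridline: x 0.7143, y 0.8887 (then +1.0353 / +3.8637)
    (3,4) via x @ 0.7143
    (3,5) via y @ 0.8887  # hit
  → r_3 = 0.8887
beam 4: φ=45°, α=210°
  direction (-0.8660, -0.5000); cell (4,4); t to first gridline: x 0.7967, y 1.5400 (then +1.1547 / +2.0000)
    (3,4) via x @ 0.7967
    (3,3) via y @ 1.5400
    (2,3) via x @ 1.9514
    (1,3) via x @ 3.1061
    (1,2) via y @ 3.5400
    (0,2) via x @ 4.2608  # hit
  → r_4 = 4.2608
beam 5: φ=90°, α=255°
  direction (-0.2588, -0.9659); cell (4,4); t to first gridline: x 2.6660, y 0.7972 (then +3.8637 / +1.0353)
    (4,3) via y @ 0.7972
    (4,2) via y @ 1.8324
    (3,2) via x @ 2.6660  # hit
  → r_5 = 2.6660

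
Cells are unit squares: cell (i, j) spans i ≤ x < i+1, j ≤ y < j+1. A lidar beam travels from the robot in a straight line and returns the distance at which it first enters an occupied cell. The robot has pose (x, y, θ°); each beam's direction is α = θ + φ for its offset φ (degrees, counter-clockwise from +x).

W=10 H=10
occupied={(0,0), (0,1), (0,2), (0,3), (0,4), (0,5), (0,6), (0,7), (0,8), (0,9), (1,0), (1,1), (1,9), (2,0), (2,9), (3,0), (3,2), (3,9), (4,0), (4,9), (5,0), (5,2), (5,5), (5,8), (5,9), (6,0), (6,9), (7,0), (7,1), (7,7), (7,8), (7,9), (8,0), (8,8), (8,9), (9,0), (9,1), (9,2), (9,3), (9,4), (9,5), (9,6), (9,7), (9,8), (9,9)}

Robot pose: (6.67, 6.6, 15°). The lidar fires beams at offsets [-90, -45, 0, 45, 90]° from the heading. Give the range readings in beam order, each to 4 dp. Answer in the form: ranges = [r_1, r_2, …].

ranges = [4.7623, 2.6905, 2.4122, 0.6600, 2.4847]

beam 1: φ=-90°, α=285°
  dir = (cos 285°, sin 285°) = (0.2588, -0.9659); from cell (6,6)
  next x-line at t=1.2750, next y-line at t=0.6212; Δt_x=3.8637, Δt_y=1.0353
    y: enter (6,5) at t=0.6212
    x: enter (7,5) at t=1.2750
    y: enter (7,4) at t=1.6564
    y: enter (7,3) at t=2.6917
    y: enter (7,2) at t=3.7270
    y: enter (7,1) at t=4.7623 ← occupied
  → r_1 = 4.7623
beam 2: φ=-45°, α=330°
  dir = (cos 330°, sin 330°) = (0.8660, -0.5000); from cell (6,6)
  next x-line at t=0.3811, next y-line at t=1.2000; Δt_x=1.1547, Δt_y=2.0000
    x: enter (7,6) at t=0.3811
    y: enter (7,5) at t=1.2000
    x: enter (8,5) at t=1.5358
    x: enter (9,5) at t=2.6905 ← occupied
  → r_2 = 2.6905
beam 3: φ=0°, α=15°
  dir = (cos 15°, sin 15°) = (0.9659, 0.2588); from cell (6,6)
  next x-line at t=0.3416, next y-line at t=1.5455; Δt_x=1.0353, Δt_y=3.8637
    x: enter (7,6) at t=0.3416
    x: enter (8,6) at t=1.3769
    y: enter (8,7) at t=1.5455
    x: enter (9,7) at t=2.4122 ← occupied
  → r_3 = 2.4122
beam 4: φ=45°, α=60°
  dir = (cos 60°, sin 60°) = (0.5000, 0.8660); from cell (6,6)
  next x-line at t=0.6600, next y-line at t=0.4619; Δt_x=2.0000, Δt_y=1.1547
    y: enter (6,7) at t=0.4619
    x: enter (7,7) at t=0.6600 ← occupied
  → r_4 = 0.6600
beam 5: φ=90°, α=105°
  dir = (cos 105°, sin 105°) = (-0.2588, 0.9659); from cell (6,6)
  next x-line at t=2.5887, next y-line at t=0.4141; Δt_x=3.8637, Δt_y=1.0353
    y: enter (6,7) at t=0.4141
    y: enter (6,8) at t=1.4494
    y: enter (6,9) at t=2.4847 ← occupied
  → r_5 = 2.4847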